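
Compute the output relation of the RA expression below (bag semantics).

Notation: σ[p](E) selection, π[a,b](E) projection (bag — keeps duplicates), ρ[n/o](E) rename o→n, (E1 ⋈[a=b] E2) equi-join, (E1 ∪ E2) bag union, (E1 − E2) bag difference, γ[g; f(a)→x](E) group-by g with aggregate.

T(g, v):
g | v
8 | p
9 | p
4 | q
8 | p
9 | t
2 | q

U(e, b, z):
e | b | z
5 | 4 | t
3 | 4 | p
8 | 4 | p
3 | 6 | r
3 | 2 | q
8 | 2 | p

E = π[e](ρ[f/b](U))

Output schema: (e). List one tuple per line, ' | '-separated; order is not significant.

Stepwise |·|:
  U → 6
  ρ[f/b](U) → 6
  π[e](ρ[f/b](U)) → 6

== RESULT ==
e
3
3
3
5
8
8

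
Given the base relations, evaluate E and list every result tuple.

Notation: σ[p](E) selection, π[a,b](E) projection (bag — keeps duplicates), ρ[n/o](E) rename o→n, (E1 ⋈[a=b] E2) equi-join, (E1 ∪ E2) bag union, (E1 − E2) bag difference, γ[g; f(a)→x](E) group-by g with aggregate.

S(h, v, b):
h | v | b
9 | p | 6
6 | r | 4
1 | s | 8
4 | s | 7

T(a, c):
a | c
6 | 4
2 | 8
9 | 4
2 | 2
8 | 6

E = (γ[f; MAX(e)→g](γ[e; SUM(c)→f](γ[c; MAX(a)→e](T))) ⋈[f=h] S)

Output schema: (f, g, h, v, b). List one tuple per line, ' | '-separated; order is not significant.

Stepwise |·|:
  T → 5
  γ[c; MAX(a)→e](T) → 4
  γ[e; SUM(c)→f](γ[c; MAX(a)→e](T)) → 3
  γ[f; MAX(e)→g](γ[e; SUM(c)→f](γ[c; MAX(a)→e](T))) → 3
  S → 4
  (γ[f; MAX(e)→g](γ[e; SUM(c)→f](γ[c; MAX(a)→e](T))) ⋈[f=h] S) → 2

== RESULT ==
f | g | h | v | b
4 | 9 | 4 | s | 7
6 | 8 | 6 | r | 4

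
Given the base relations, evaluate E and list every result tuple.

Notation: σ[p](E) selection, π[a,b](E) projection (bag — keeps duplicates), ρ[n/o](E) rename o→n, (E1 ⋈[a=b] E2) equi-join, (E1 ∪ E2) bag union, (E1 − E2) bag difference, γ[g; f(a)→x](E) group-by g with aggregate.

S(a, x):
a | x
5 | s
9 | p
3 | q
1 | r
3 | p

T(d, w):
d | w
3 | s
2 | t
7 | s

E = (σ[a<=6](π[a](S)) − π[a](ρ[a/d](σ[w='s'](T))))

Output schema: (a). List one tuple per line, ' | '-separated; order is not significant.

Stepwise |·|:
  S → 5
  π[a](S) → 5
  σ[a<=6](π[a](S)) → 4
  T → 3
  σ[w='s'](T) → 2
  ρ[a/d](σ[w='s'](T)) → 2
  π[a](ρ[a/d](σ[w='s'](T))) → 2
  (σ[a<=6](π[a](S)) − π[a](ρ[a/d](σ[w='s'](T)))) → 3

== RESULT ==
a
1
3
5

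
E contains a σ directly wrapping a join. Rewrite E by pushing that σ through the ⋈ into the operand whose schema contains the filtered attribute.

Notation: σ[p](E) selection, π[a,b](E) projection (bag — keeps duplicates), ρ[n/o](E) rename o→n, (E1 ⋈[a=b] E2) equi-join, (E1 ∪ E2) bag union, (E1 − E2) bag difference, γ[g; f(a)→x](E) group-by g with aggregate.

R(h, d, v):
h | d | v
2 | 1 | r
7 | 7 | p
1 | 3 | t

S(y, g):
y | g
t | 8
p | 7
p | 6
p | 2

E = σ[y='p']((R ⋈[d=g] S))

σ filters on y, owned by the right side.
E' = (R ⋈[d=g] σ[y='p'](S))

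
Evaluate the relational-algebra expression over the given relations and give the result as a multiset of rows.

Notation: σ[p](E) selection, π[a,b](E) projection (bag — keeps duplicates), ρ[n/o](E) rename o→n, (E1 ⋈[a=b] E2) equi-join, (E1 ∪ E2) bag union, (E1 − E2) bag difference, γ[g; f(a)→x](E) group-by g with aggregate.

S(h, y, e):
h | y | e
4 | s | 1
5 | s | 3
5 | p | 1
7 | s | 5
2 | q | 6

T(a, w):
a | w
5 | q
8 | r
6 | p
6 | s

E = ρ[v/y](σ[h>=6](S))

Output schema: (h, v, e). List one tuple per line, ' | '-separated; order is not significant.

Stepwise |·|:
  S → 5
  σ[h>=6](S) → 1
  ρ[v/y](σ[h>=6](S)) → 1

== RESULT ==
h | v | e
7 | s | 5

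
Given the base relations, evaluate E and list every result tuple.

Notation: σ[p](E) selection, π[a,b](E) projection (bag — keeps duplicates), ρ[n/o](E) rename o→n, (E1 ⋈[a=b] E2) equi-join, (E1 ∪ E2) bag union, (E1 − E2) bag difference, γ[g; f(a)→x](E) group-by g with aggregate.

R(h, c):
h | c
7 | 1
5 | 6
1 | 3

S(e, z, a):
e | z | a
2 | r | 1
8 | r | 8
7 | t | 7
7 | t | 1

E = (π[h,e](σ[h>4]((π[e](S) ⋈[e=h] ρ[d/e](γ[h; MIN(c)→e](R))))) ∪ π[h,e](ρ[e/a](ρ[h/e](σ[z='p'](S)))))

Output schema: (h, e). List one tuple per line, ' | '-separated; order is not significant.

Per-node cardinality:
  S → 4
  π[e](S) → 4
  R → 3
  γ[h; MIN(c)→e](R) → 3
  ρ[d/e](γ[h; MIN(c)→e](R)) → 3
  (π[e](S) ⋈[e=h] ρ[d/e](γ[h; MIN(c)→e](R))) → 2
  σ[h>4]((π[e](S) ⋈[e=h] ρ[d/e](γ[h; MIN(c)→e](R)))) → 2
  π[h,e](σ[h>4]((π[e](S) ⋈[e=h] ρ[d/e](γ[h; MIN(c)→e](R))))) → 2
  S → 4
  σ[z='p'](S) → 0
  ρ[h/e](σ[z='p'](S)) → 0
  ρ[e/a](ρ[h/e](σ[z='p'](S))) → 0
  π[h,e](ρ[e/a](ρ[h/e](σ[z='p'](S)))) → 0
  (π[h,e](σ[h>4]((π[e](S) ⋈[e=h] ρ[d/e](γ[h; MIN(c)→e](R))))) ∪ π[h,e](ρ[e/a](ρ[h/e](σ[z='p'](S))))) → 2

== RESULT ==
h | e
7 | 7
7 | 7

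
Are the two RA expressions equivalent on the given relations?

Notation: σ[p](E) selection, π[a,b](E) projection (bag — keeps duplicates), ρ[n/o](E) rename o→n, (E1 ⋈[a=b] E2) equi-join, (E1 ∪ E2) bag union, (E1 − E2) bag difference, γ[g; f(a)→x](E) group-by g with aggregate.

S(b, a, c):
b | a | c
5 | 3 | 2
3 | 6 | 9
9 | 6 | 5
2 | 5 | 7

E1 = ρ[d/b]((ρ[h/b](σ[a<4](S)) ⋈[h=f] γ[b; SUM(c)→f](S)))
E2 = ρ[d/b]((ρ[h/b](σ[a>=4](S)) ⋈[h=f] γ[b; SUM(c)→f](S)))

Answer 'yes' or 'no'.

E1 row counts bottom-up:
  S → 4
  σ[a<4](S) → 1
  ρ[h/b](σ[a<4](S)) → 1
  S → 4
  γ[b; SUM(c)→f](S) → 4
  (ρ[h/b](σ[a<4](S)) ⋈[h=f] γ[b; SUM(c)→f](S)) → 1
  ρ[d/b]((ρ[h/b](σ[a<4](S)) ⋈[h=f] γ[b; SUM(c)→f](S))) → 1
E2 row counts bottom-up:
  S → 4
  σ[a>=4](S) → 3
  ρ[h/b](σ[a>=4](S)) → 3
  S → 4
  γ[b; SUM(c)→f](S) → 4
  (ρ[h/b](σ[a>=4](S)) ⋈[h=f] γ[b; SUM(c)→f](S)) → 2
  ρ[d/b]((ρ[h/b](σ[a>=4](S)) ⋈[h=f] γ[b; SUM(c)→f](S))) → 2

E1 result:
h | a | c | d | f
5 | 3 | 2 | 9 | 5
E2 result:
h | a | c | d | f
2 | 5 | 7 | 5 | 2
9 | 6 | 5 | 3 | 9
Witness: (9, 6, 5, 3, 9) appears 0× in E1 but 1× in E2.

no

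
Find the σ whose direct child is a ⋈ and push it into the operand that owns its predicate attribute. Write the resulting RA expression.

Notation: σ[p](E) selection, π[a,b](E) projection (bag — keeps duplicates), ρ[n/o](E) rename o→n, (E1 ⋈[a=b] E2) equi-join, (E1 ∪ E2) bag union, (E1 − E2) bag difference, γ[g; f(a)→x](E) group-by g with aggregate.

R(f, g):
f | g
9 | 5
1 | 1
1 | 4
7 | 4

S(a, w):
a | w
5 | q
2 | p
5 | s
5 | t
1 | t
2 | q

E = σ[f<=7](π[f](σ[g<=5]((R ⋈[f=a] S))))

σ filters on g, owned by the left side.
E' = σ[f<=7](π[f]((σ[g<=5](R) ⋈[f=a] S)))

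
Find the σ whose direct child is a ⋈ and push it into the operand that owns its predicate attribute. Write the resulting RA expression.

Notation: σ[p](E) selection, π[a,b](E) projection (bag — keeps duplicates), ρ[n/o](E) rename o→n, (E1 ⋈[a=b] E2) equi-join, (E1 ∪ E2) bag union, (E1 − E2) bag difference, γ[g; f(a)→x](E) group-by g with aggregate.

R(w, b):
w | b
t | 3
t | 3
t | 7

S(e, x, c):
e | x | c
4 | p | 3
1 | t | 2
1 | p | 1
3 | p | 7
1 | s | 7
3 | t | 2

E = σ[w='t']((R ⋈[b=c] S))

σ filters on w, owned by the left side.
E' = (σ[w='t'](R) ⋈[b=c] S)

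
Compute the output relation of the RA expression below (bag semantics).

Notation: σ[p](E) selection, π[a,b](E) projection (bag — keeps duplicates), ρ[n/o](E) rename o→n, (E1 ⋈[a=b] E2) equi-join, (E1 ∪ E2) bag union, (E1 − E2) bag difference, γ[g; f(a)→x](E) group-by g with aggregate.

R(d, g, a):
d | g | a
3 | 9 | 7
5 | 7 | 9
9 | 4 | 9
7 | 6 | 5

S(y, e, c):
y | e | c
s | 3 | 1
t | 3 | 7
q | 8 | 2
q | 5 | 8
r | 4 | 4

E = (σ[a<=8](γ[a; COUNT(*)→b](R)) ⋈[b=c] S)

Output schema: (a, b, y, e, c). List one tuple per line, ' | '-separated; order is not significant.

Stepwise |·|:
  R → 4
  γ[a; COUNT(*)→b](R) → 3
  σ[a<=8](γ[a; COUNT(*)→b](R)) → 2
  S → 5
  (σ[a<=8](γ[a; COUNT(*)→b](R)) ⋈[b=c] S) → 2

== RESULT ==
a | b | y | e | c
5 | 1 | s | 3 | 1
7 | 1 | s | 3 | 1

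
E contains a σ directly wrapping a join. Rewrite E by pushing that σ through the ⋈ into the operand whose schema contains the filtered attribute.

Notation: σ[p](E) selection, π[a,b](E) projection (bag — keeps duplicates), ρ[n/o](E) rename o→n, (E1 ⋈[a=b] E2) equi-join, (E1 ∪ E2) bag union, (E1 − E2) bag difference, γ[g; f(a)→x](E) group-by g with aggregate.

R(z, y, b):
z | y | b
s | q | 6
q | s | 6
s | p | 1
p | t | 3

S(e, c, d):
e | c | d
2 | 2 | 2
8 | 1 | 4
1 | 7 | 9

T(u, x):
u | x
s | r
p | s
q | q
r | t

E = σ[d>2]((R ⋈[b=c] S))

σ filters on d, owned by the right side.
E' = (R ⋈[b=c] σ[d>2](S))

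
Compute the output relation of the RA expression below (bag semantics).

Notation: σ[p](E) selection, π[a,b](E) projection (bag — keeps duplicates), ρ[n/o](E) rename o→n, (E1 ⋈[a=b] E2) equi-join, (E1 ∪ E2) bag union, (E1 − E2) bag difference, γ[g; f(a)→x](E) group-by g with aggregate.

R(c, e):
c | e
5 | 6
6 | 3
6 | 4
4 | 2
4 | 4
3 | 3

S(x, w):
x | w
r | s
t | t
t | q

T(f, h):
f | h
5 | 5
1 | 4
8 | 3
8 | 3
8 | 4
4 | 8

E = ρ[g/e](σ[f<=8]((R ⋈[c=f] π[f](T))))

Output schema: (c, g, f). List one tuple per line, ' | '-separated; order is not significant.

Stepwise |·|:
  R → 6
  T → 6
  π[f](T) → 6
  (R ⋈[c=f] π[f](T)) → 3
  σ[f<=8]((R ⋈[c=f] π[f](T))) → 3
  ρ[g/e](σ[f<=8]((R ⋈[c=f] π[f](T)))) → 3

== RESULT ==
c | g | f
4 | 2 | 4
4 | 4 | 4
5 | 6 | 5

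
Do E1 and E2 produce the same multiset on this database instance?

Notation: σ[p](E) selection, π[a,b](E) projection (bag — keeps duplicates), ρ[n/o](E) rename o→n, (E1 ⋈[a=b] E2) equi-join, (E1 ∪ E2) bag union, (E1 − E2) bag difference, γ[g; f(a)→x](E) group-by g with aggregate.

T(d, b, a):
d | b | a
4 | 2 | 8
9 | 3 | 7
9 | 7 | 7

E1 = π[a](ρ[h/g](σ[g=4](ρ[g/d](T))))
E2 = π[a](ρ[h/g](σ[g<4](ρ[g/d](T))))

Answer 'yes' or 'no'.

E1 stepwise |·|:
  T → 3
  ρ[g/d](T) → 3
  σ[g=4](ρ[g/d](T)) → 1
  ρ[h/g](σ[g=4](ρ[g/d](T))) → 1
  π[a](ρ[h/g](σ[g=4](ρ[g/d](T)))) → 1
E2 stepwise |·|:
  T → 3
  ρ[g/d](T) → 3
  σ[g<4](ρ[g/d](T)) → 0
  ρ[h/g](σ[g<4](ρ[g/d](T))) → 0
  π[a](ρ[h/g](σ[g<4](ρ[g/d](T)))) → 0

E1 result:
a
8
E2 result:
a
(0 rows)
Witness: (8,) appears 1× in E1 but 0× in E2.

no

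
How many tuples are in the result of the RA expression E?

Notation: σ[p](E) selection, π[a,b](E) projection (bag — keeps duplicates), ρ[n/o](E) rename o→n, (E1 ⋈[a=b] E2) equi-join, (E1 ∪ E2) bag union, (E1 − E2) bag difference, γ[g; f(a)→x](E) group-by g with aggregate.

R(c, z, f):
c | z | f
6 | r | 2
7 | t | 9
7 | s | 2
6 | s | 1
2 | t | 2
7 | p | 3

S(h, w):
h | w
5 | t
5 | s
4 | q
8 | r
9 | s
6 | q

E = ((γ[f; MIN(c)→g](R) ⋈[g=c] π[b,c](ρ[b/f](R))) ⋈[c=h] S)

Row counts bottom-up:
  R → 6
  γ[f; MIN(c)→g](R) → 4
  R → 6
  ρ[b/f](R) → 6
  π[b,c](ρ[b/f](R)) → 6
  (γ[f; MIN(c)→g](R) ⋈[g=c] π[b,c](ρ[b/f](R))) → 9
  S → 6
  ((γ[f; MIN(c)→g](R) ⋈[g=c] π[b,c](ρ[b/f](R))) ⋈[c=h] S) → 2

|E| = 2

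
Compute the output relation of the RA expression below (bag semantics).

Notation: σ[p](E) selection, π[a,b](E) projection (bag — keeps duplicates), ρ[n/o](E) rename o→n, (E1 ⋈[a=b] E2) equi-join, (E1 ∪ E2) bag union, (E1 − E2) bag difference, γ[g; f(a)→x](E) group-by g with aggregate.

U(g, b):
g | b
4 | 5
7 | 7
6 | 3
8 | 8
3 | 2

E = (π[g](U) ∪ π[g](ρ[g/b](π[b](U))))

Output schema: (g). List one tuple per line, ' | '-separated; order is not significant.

Per-node cardinality:
  U → 5
  π[g](U) → 5
  U → 5
  π[b](U) → 5
  ρ[g/b](π[b](U)) → 5
  π[g](ρ[g/b](π[b](U))) → 5
  (π[g](U) ∪ π[g](ρ[g/b](π[b](U)))) → 10

== RESULT ==
g
2
3
3
4
5
6
7
7
8
8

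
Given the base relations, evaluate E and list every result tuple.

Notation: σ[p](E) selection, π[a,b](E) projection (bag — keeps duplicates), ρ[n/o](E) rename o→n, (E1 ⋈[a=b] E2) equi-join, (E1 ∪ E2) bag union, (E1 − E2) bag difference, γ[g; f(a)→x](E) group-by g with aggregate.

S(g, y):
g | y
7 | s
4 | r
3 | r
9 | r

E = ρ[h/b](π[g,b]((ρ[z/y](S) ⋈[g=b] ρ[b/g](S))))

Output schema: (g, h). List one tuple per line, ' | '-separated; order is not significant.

Per-node cardinality:
  S → 4
  ρ[z/y](S) → 4
  S → 4
  ρ[b/g](S) → 4
  (ρ[z/y](S) ⋈[g=b] ρ[b/g](S)) → 4
  π[g,b]((ρ[z/y](S) ⋈[g=b] ρ[b/g](S))) → 4
  ρ[h/b](π[g,b]((ρ[z/y](S) ⋈[g=b] ρ[b/g](S)))) → 4

== RESULT ==
g | h
3 | 3
4 | 4
7 | 7
9 | 9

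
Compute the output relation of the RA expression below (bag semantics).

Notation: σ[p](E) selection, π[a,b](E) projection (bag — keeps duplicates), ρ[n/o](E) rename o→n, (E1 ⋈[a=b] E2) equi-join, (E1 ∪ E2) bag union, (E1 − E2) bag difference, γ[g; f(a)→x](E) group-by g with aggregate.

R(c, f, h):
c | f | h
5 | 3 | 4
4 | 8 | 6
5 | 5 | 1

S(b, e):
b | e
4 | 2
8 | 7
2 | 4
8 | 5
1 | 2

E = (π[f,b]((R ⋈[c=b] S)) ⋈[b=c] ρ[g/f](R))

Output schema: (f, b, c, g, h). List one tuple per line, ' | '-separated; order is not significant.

Row counts bottom-up:
  R → 3
  S → 5
  (R ⋈[c=b] S) → 1
  π[f,b]((R ⋈[c=b] S)) → 1
  R → 3
  ρ[g/f](R) → 3
  (π[f,b]((R ⋈[c=b] S)) ⋈[b=c] ρ[g/f](R)) → 1

== RESULT ==
f | b | c | g | h
8 | 4 | 4 | 8 | 6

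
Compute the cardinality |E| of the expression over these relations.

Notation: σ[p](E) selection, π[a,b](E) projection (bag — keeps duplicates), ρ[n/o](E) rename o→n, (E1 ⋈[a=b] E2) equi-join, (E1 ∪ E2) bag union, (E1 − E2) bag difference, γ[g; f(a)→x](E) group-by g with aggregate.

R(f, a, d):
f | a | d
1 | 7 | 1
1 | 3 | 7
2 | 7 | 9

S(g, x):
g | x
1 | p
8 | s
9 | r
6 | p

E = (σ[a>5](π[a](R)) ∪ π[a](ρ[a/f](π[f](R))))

Subexpression sizes:
  R → 3
  π[a](R) → 3
  σ[a>5](π[a](R)) → 2
  R → 3
  π[f](R) → 3
  ρ[a/f](π[f](R)) → 3
  π[a](ρ[a/f](π[f](R))) → 3
  (σ[a>5](π[a](R)) ∪ π[a](ρ[a/f](π[f](R)))) → 5

|E| = 5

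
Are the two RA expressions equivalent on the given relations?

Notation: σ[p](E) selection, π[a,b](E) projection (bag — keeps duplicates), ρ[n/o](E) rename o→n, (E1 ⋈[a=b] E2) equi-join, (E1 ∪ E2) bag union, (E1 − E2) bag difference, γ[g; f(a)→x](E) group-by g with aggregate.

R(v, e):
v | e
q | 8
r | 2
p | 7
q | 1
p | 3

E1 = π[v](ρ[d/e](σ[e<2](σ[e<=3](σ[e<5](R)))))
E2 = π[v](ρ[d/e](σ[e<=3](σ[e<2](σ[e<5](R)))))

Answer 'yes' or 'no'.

E1 row counts bottom-up:
  R → 5
  σ[e<5](R) → 3
  σ[e<=3](σ[e<5](R)) → 3
  σ[e<2](σ[e<=3](σ[e<5](R))) → 1
  ρ[d/e](σ[e<2](σ[e<=3](σ[e<5](R)))) → 1
  π[v](ρ[d/e](σ[e<2](σ[e<=3](σ[e<5](R))))) → 1
E2 row counts bottom-up:
  R → 5
  σ[e<5](R) → 3
  σ[e<2](σ[e<5](R)) → 1
  σ[e<=3](σ[e<2](σ[e<5](R))) → 1
  ρ[d/e](σ[e<=3](σ[e<2](σ[e<5](R)))) → 1
  π[v](ρ[d/e](σ[e<=3](σ[e<2](σ[e<5](R))))) → 1

E1 and E2 produce the same multiset:
v
q

yes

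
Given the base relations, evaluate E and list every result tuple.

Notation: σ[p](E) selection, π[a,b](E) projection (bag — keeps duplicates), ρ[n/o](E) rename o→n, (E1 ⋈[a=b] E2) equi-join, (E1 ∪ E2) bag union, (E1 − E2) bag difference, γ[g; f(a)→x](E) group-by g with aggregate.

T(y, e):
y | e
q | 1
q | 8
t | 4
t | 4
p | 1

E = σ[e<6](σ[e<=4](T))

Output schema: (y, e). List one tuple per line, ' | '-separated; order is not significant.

Per-node cardinality:
  T → 5
  σ[e<=4](T) → 4
  σ[e<6](σ[e<=4](T)) → 4

== RESULT ==
y | e
p | 1
q | 1
t | 4
t | 4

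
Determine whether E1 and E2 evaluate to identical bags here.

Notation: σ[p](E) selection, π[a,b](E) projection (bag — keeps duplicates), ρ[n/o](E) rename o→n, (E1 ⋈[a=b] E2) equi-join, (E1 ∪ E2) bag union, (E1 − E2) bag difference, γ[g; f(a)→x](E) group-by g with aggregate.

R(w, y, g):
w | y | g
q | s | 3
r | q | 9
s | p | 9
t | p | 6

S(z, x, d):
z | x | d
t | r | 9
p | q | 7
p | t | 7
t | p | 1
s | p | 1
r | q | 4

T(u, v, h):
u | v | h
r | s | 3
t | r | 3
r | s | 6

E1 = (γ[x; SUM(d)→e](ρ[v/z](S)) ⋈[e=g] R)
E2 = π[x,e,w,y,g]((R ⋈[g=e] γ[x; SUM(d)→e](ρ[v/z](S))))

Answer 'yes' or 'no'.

E1 row counts bottom-up:
  S → 6
  ρ[v/z](S) → 6
  γ[x; SUM(d)→e](ρ[v/z](S)) → 4
  R → 4
  (γ[x; SUM(d)→e](ρ[v/z](S)) ⋈[e=g] R) → 2
E2 row counts bottom-up:
  R → 4
  S → 6
  ρ[v/z](S) → 6
  γ[x; SUM(d)→e](ρ[v/z](S)) → 4
  (R ⋈[g=e] γ[x; SUM(d)→e](ρ[v/z](S))) → 2
  π[x,e,w,y,g]((R ⋈[g=e] γ[x; SUM(d)→e](ρ[v/z](S)))) → 2

E1 and E2 produce the same multiset:
x | e | w | y | g
r | 9 | r | q | 9
r | 9 | s | p | 9

yes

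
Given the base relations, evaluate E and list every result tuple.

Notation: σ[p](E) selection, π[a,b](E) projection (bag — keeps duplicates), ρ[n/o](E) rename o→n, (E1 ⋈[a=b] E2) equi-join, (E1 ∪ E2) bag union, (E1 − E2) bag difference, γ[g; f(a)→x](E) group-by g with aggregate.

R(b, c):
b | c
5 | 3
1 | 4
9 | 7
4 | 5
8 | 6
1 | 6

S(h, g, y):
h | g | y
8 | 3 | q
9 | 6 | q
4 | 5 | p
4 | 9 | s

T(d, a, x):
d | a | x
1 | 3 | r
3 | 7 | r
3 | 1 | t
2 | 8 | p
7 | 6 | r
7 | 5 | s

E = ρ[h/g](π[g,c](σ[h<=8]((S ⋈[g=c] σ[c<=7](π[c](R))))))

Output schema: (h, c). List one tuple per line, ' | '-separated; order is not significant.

Per-node cardinality:
  S → 4
  R → 6
  π[c](R) → 6
  σ[c<=7](π[c](R)) → 6
  (S ⋈[g=c] σ[c<=7](π[c](R))) → 4
  σ[h<=8]((S ⋈[g=c] σ[c<=7](π[c](R)))) → 2
  π[g,c](σ[h<=8]((S ⋈[g=c] σ[c<=7](π[c](R))))) → 2
  ρ[h/g](π[g,c](σ[h<=8]((S ⋈[g=c] σ[c<=7](π[c](R)))))) → 2

== RESULT ==
h | c
3 | 3
5 | 5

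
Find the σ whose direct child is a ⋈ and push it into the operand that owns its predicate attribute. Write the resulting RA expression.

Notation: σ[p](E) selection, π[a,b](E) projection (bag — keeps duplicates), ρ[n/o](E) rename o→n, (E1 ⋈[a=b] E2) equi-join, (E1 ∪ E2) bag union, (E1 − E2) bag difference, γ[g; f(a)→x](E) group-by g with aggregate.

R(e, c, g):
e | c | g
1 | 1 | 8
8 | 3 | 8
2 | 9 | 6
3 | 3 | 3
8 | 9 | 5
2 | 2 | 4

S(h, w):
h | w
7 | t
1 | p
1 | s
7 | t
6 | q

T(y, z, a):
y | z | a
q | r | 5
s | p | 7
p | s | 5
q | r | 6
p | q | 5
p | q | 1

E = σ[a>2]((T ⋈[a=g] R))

σ filters on a, owned by the left side.
E' = (σ[a>2](T) ⋈[a=g] R)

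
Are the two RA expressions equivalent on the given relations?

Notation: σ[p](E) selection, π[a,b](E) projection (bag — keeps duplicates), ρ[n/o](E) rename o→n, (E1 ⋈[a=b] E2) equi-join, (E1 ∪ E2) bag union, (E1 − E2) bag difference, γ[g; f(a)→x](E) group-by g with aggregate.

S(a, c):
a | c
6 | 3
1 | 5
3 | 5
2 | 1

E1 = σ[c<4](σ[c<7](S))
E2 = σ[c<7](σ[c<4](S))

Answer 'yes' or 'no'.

E1 row counts bottom-up:
  S → 4
  σ[c<7](S) → 4
  σ[c<4](σ[c<7](S)) → 2
E2 row counts bottom-up:
  S → 4
  σ[c<4](S) → 2
  σ[c<7](σ[c<4](S)) → 2

E1 and E2 produce the same multiset:
a | c
2 | 1
6 | 3

yes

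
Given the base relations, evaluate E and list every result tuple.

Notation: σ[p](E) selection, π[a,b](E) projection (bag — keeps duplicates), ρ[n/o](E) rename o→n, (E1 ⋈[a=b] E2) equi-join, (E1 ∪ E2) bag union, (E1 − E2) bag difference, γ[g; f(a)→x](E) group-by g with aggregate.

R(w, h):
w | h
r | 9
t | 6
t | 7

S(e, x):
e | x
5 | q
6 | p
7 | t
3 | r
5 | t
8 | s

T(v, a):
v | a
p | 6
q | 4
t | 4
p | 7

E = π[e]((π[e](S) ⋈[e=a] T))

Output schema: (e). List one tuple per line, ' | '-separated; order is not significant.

Per-node cardinality:
  S → 6
  π[e](S) → 6
  T → 4
  (π[e](S) ⋈[e=a] T) → 2
  π[e]((π[e](S) ⋈[e=a] T)) → 2

== RESULT ==
e
6
7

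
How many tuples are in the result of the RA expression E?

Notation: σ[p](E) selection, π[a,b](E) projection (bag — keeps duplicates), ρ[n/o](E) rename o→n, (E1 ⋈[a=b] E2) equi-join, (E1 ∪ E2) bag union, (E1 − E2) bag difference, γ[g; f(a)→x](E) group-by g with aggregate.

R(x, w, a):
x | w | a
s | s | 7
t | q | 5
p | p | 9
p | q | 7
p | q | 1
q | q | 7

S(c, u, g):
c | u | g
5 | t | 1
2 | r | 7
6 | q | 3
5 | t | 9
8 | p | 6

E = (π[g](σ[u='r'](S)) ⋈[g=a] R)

Per-node cardinality:
  S → 5
  σ[u='r'](S) → 1
  π[g](σ[u='r'](S)) → 1
  R → 6
  (π[g](σ[u='r'](S)) ⋈[g=a] R) → 3

|E| = 3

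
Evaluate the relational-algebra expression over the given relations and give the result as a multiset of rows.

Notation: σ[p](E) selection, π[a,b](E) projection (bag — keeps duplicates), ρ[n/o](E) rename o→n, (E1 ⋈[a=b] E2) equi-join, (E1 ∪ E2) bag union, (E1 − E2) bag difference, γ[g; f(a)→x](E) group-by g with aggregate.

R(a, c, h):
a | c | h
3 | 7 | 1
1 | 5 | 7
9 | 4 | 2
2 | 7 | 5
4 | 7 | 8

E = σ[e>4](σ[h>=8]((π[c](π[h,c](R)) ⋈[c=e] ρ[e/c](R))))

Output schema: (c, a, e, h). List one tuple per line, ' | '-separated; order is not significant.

Subexpression sizes:
  R → 5
  π[h,c](R) → 5
  π[c](π[h,c](R)) → 5
  R → 5
  ρ[e/c](R) → 5
  (π[c](π[h,c](R)) ⋈[c=e] ρ[e/c](R)) → 11
  σ[h>=8]((π[c](π[h,c](R)) ⋈[c=e] ρ[e/c](R))) → 3
  σ[e>4](σ[h>=8]((π[c](π[h,c](R)) ⋈[c=e] ρ[e/c](R)))) → 3

== RESULT ==
c | a | e | h
7 | 4 | 7 | 8
7 | 4 | 7 | 8
7 | 4 | 7 | 8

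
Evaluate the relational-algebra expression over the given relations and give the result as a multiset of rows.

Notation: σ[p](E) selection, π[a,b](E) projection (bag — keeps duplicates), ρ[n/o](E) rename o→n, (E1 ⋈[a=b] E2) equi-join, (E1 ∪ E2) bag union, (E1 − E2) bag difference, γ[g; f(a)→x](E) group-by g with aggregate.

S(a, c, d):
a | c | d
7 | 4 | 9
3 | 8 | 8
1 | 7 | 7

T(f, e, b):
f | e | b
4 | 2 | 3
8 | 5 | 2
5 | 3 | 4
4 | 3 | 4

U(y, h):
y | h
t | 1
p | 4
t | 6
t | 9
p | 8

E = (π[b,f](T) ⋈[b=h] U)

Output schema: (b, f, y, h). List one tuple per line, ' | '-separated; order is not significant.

Stepwise |·|:
  T → 4
  π[b,f](T) → 4
  U → 5
  (π[b,f](T) ⋈[b=h] U) → 2

== RESULT ==
b | f | y | h
4 | 4 | p | 4
4 | 5 | p | 4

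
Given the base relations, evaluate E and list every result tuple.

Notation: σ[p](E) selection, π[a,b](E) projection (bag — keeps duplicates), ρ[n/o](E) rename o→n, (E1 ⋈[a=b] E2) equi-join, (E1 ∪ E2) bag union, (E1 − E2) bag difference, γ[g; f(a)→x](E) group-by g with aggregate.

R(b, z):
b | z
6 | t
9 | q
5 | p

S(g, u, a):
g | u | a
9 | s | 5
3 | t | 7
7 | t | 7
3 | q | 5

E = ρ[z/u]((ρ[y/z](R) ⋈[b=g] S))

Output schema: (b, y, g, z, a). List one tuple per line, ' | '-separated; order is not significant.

Row counts bottom-up:
  R → 3
  ρ[y/z](R) → 3
  S → 4
  (ρ[y/z](R) ⋈[b=g] S) → 1
  ρ[z/u]((ρ[y/z](R) ⋈[b=g] S)) → 1

== RESULT ==
b | y | g | z | a
9 | q | 9 | s | 5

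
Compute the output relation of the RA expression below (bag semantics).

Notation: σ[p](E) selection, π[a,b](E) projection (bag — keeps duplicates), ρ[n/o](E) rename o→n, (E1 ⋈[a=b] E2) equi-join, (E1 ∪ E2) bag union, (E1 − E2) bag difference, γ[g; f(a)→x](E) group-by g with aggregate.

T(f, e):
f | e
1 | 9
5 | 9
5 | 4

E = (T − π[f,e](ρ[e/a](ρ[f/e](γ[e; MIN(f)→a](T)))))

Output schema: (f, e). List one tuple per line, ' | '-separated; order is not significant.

Stepwise |·|:
  T → 3
  T → 3
  γ[e; MIN(f)→a](T) → 2
  ρ[f/e](γ[e; MIN(f)→a](T)) → 2
  ρ[e/a](ρ[f/e](γ[e; MIN(f)→a](T))) → 2
  π[f,e](ρ[e/a](ρ[f/e](γ[e; MIN(f)→a](T)))) → 2
  (T − π[f,e](ρ[e/a](ρ[f/e](γ[e; MIN(f)→a](T))))) → 3

== RESULT ==
f | e
1 | 9
5 | 4
5 | 9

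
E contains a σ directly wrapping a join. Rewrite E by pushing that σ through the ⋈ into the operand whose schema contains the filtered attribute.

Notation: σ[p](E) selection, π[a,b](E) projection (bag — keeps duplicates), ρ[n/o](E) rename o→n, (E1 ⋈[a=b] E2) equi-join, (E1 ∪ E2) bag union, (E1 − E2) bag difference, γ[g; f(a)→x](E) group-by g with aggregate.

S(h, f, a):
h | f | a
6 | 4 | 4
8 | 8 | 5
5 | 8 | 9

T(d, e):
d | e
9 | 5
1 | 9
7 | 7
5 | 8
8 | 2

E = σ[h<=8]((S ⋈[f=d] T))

σ filters on h, owned by the left side.
E' = (σ[h<=8](S) ⋈[f=d] T)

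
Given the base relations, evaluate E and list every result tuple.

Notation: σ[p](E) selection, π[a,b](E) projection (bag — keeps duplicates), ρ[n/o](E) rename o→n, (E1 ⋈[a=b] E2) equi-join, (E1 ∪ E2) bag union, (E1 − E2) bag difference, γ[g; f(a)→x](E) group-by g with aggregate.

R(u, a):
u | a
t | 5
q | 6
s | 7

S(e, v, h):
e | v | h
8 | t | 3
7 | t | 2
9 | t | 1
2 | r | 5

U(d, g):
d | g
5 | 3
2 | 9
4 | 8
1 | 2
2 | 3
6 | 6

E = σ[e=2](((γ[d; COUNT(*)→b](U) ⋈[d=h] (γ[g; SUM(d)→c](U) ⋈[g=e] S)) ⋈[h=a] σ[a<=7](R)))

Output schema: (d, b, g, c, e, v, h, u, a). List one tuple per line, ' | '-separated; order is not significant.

Subexpression sizes:
  U → 6
  γ[d; COUNT(*)→b](U) → 5
  U → 6
  γ[g; SUM(d)→c](U) → 5
  S → 4
  (γ[g; SUM(d)→c](U) ⋈[g=e] S) → 3
  (γ[d; COUNT(*)→b](U) ⋈[d=h] (γ[g; SUM(d)→c](U) ⋈[g=e] S)) → 2
  R → 3
  σ[a<=7](R) → 3
  ((γ[d; COUNT(*)→b](U) ⋈[d=h] (γ[g; SUM(d)→c](U) ⋈[g=e] S)) ⋈[h=a] σ[a<=7](R)) → 1
  σ[e=2](((γ[d; COUNT(*)→b](U) ⋈[d=h] (γ[g; SUM(d)→c](U) ⋈[g=e] S)) ⋈[h=a] σ[a<=7](R))) → 1

== RESULT ==
d | b | g | c | e | v | h | u | a
5 | 1 | 2 | 1 | 2 | r | 5 | t | 5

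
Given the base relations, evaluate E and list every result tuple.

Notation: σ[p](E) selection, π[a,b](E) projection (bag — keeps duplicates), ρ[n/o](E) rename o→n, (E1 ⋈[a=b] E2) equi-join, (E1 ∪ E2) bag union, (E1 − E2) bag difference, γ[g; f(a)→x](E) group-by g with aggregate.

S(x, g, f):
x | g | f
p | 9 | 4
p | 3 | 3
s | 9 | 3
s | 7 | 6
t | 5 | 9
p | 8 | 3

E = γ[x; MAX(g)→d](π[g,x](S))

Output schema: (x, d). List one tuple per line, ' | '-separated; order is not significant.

Per-node cardinality:
  S → 6
  π[g,x](S) → 6
  γ[x; MAX(g)→d](π[g,x](S)) → 3

== RESULT ==
x | d
p | 9
s | 9
t | 5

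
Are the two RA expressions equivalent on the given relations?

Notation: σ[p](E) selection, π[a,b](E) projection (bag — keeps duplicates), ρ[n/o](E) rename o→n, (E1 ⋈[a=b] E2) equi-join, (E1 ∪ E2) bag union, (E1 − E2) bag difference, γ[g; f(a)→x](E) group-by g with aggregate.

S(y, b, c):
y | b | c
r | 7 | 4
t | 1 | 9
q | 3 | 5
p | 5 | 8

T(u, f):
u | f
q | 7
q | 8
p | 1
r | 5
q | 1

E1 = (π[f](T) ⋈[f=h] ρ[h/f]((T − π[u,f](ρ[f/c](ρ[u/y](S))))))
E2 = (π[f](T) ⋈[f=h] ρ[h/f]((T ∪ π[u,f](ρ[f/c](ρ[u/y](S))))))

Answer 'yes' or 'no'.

E1 row counts bottom-up:
  T → 5
  π[f](T) → 5
  T → 5
  S → 4
  ρ[u/y](S) → 4
  ρ[f/c](ρ[u/y](S)) → 4
  π[u,f](ρ[f/c](ρ[u/y](S))) → 4
  (T − π[u,f](ρ[f/c](ρ[u/y](S)))) → 5
  ρ[h/f]((T − π[u,f](ρ[f/c](ρ[u/y](S))))) → 5
  (π[f](T) ⋈[f=h] ρ[h/f]((T − π[u,f](ρ[f/c](ρ[u/y](S)))))) → 7
E2 row counts bottom-up:
  T → 5
  π[f](T) → 5
  T → 5
  S → 4
  ρ[u/y](S) → 4
  ρ[f/c](ρ[u/y](S)) → 4
  π[u,f](ρ[f/c](ρ[u/y](S))) → 4
  (T ∪ π[u,f](ρ[f/c](ρ[u/y](S)))) → 9
  ρ[h/f]((T ∪ π[u,f](ρ[f/c](ρ[u/y](S))))) → 9
  (π[f](T) ⋈[f=h] ρ[h/f]((T ∪ π[u,f](ρ[f/c](ρ[u/y](S)))))) → 9

E1 result:
f | u | h
1 | p | 1
1 | p | 1
1 | q | 1
1 | q | 1
5 | r | 5
7 | q | 7
8 | q | 8
E2 result:
f | u | h
1 | p | 1
1 | p | 1
1 | q | 1
1 | q | 1
5 | q | 5
5 | r | 5
7 | q | 7
8 | p | 8
8 | q | 8
Witness: (5, 'q', 5) appears 0× in E1 but 1× in E2.

no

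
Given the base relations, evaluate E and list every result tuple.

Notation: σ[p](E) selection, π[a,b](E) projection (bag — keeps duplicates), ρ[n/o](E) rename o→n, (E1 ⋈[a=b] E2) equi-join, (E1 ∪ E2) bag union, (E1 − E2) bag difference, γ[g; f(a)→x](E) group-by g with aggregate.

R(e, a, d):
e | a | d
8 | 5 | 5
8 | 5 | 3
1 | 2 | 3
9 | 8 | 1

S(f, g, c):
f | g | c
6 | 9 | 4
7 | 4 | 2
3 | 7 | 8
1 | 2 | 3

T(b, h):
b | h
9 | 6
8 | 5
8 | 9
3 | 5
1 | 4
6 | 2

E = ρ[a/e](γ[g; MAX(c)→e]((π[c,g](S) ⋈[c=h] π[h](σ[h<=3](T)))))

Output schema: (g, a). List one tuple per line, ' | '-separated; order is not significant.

Per-node cardinality:
  S → 4
  π[c,g](S) → 4
  T → 6
  σ[h<=3](T) → 1
  π[h](σ[h<=3](T)) → 1
  (π[c,g](S) ⋈[c=h] π[h](σ[h<=3](T))) → 1
  γ[g; MAX(c)→e]((π[c,g](S) ⋈[c=h] π[h](σ[h<=3](T)))) → 1
  ρ[a/e](γ[g; MAX(c)→e]((π[c,g](S) ⋈[c=h] π[h](σ[h<=3](T))))) → 1

== RESULT ==
g | a
4 | 2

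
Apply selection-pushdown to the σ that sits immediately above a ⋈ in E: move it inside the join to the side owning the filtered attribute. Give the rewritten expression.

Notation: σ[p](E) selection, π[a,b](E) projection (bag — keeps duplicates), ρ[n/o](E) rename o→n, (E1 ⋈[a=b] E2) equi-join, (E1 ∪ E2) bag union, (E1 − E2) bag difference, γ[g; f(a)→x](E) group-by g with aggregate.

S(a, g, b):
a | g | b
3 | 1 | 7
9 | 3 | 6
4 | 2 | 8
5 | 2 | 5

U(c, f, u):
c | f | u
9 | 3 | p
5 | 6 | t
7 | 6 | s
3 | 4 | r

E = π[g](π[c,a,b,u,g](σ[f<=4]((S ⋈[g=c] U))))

σ filters on f, owned by the right side.
E' = π[g](π[c,a,b,u,g]((S ⋈[g=c] σ[f<=4](U))))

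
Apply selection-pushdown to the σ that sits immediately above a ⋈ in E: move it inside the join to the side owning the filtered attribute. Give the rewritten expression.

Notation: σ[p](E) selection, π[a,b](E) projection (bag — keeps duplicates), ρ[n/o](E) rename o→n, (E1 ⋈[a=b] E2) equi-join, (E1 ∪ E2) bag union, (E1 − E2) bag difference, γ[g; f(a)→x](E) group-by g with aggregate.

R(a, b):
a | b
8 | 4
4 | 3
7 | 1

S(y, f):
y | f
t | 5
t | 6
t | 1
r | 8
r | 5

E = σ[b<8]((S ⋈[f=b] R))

σ filters on b, owned by the right side.
E' = (S ⋈[f=b] σ[b<8](R))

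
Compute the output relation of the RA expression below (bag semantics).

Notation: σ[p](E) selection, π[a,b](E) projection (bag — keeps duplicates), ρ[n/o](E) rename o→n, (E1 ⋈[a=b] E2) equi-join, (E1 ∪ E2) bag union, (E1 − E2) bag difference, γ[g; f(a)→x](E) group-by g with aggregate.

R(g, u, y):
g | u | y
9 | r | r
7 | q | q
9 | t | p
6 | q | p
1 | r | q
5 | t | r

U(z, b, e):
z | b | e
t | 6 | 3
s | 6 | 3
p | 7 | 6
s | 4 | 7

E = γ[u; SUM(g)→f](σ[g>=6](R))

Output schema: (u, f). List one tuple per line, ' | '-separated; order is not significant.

Per-node cardinality:
  R → 6
  σ[g>=6](R) → 4
  γ[u; SUM(g)→f](σ[g>=6](R)) → 3

== RESULT ==
u | f
q | 13
r | 9
t | 9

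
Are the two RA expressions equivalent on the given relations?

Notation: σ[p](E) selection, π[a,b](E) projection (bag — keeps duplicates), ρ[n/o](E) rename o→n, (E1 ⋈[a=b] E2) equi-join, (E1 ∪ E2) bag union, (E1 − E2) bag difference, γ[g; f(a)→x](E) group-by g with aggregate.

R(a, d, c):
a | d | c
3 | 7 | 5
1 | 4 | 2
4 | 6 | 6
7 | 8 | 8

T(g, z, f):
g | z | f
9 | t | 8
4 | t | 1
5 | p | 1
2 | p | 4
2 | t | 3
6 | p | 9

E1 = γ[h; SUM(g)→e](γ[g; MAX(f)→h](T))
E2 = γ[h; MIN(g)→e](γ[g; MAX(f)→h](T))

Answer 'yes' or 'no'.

E1 subexpression sizes:
  T → 6
  γ[g; MAX(f)→h](T) → 5
  γ[h; SUM(g)→e](γ[g; MAX(f)→h](T)) → 4
E2 subexpression sizes:
  T → 6
  γ[g; MAX(f)→h](T) → 5
  γ[h; MIN(g)→e](γ[g; MAX(f)→h](T)) → 4

E1 result:
h | e
1 | 9
4 | 2
8 | 9
9 | 6
E2 result:
h | e
1 | 4
4 | 2
8 | 9
9 | 6
Witness: (1, 4) appears 0× in E1 but 1× in E2.

no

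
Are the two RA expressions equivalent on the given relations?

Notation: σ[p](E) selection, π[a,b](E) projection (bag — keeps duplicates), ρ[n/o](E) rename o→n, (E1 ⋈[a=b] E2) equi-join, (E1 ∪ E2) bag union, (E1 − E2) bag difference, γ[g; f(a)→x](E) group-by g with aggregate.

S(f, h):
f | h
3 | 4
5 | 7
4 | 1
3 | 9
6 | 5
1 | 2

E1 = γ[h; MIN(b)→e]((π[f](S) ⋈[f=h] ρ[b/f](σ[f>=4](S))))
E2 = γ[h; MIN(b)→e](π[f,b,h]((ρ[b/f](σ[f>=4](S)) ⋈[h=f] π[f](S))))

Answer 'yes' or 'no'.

E1 subexpression sizes:
  S → 6
  π[f](S) → 6
  S → 6
  σ[f>=4](S) → 3
  ρ[b/f](σ[f>=4](S)) → 3
  (π[f](S) ⋈[f=h] ρ[b/f](σ[f>=4](S))) → 2
  γ[h; MIN(b)→e]((π[f](S) ⋈[f=h] ρ[b/f](σ[f>=4](S)))) → 2
E2 subexpression sizes:
  S → 6
  σ[f>=4](S) → 3
  ρ[b/f](σ[f>=4](S)) → 3
  S → 6
  π[f](S) → 6
  (ρ[b/f](σ[f>=4](S)) ⋈[h=f] π[f](S)) → 2
  π[f,b,h]((ρ[b/f](σ[f>=4](S)) ⋈[h=f] π[f](S))) → 2
  γ[h; MIN(b)→e](π[f,b,h]((ρ[b/f](σ[f>=4](S)) ⋈[h=f] π[f](S)))) → 2

E1 and E2 produce the same multiset:
h | e
1 | 4
5 | 6

yes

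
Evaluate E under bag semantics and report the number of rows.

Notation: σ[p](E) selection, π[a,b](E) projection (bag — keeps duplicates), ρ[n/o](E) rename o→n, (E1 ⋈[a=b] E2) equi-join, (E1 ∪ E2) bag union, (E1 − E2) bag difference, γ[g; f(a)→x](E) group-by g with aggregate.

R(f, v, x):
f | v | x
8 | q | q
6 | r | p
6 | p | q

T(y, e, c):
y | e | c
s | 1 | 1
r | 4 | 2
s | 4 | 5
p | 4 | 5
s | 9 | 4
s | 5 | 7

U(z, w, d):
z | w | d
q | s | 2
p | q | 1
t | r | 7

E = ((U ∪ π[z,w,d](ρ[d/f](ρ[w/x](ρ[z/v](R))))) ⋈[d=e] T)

Per-node cardinality:
  U → 3
  R → 3
  ρ[z/v](R) → 3
  ρ[w/x](ρ[z/v](R)) → 3
  ρ[d/f](ρ[w/x](ρ[z/v](R))) → 3
  π[z,w,d](ρ[d/f](ρ[w/x](ρ[z/v](R)))) → 3
  (U ∪ π[z,w,d](ρ[d/f](ρ[w/x](ρ[z/v](R))))) → 6
  T → 6
  ((U ∪ π[z,w,d](ρ[d/f](ρ[w/x](ρ[z/v](R))))) ⋈[d=e] T) → 1

|E| = 1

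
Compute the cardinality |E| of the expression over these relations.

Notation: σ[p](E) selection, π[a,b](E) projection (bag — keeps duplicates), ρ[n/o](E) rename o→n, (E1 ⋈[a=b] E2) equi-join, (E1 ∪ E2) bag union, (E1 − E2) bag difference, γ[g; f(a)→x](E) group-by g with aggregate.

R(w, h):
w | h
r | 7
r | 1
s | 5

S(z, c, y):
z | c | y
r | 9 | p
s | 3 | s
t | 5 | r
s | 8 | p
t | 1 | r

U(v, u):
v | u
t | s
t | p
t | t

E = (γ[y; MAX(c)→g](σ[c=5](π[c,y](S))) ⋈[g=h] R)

Stepwise |·|:
  S → 5
  π[c,y](S) → 5
  σ[c=5](π[c,y](S)) → 1
  γ[y; MAX(c)→g](σ[c=5](π[c,y](S))) → 1
  R → 3
  (γ[y; MAX(c)→g](σ[c=5](π[c,y](S))) ⋈[g=h] R) → 1

|E| = 1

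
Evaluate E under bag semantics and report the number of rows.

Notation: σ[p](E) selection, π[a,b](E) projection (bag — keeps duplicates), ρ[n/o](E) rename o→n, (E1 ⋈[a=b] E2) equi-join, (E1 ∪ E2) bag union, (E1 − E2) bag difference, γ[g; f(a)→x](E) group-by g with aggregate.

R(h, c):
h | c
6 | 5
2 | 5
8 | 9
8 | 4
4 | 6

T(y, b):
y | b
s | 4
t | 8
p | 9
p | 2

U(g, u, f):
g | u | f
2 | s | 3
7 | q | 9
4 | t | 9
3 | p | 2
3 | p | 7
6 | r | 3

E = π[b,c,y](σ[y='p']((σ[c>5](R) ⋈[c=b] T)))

Subexpression sizes:
  R → 5
  σ[c>5](R) → 2
  T → 4
  (σ[c>5](R) ⋈[c=b] T) → 1
  σ[y='p']((σ[c>5](R) ⋈[c=b] T)) → 1
  π[b,c,y](σ[y='p']((σ[c>5](R) ⋈[c=b] T))) → 1

|E| = 1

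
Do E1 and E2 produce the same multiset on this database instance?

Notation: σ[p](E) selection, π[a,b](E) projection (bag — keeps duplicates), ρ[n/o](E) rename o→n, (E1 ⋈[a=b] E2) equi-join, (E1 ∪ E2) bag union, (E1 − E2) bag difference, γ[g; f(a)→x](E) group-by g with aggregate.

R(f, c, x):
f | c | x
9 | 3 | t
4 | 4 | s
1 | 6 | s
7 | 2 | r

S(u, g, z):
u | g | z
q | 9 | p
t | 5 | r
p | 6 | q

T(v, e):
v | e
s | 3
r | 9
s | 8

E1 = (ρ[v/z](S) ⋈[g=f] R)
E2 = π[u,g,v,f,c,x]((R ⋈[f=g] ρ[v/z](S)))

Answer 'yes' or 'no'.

E1 per-node cardinality:
  S → 3
  ρ[v/z](S) → 3
  R → 4
  (ρ[v/z](S) ⋈[g=f] R) → 1
E2 per-node cardinality:
  R → 4
  S → 3
  ρ[v/z](S) → 3
  (R ⋈[f=g] ρ[v/z](S)) → 1
  π[u,g,v,f,c,x]((R ⋈[f=g] ρ[v/z](S))) → 1

E1 and E2 produce the same multiset:
u | g | v | f | c | x
q | 9 | p | 9 | 3 | t

yes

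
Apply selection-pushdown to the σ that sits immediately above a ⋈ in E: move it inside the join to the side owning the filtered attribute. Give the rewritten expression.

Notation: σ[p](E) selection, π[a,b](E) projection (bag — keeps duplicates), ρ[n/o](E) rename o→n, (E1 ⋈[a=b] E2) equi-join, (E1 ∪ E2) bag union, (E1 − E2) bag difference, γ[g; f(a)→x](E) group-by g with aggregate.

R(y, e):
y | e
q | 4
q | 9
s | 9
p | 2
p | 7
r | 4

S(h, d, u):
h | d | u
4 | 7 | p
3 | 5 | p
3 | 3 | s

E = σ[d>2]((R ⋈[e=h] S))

σ filters on d, owned by the right side.
E' = (R ⋈[e=h] σ[d>2](S))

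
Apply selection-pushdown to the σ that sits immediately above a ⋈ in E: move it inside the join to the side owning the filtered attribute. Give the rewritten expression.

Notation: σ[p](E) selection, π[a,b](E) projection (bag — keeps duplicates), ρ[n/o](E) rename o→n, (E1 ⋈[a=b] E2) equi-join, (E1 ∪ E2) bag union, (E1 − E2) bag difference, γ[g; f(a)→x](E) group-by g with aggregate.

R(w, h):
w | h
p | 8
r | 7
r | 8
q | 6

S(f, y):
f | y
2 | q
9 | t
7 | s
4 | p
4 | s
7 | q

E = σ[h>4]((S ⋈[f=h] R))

σ filters on h, owned by the right side.
E' = (S ⋈[f=h] σ[h>4](R))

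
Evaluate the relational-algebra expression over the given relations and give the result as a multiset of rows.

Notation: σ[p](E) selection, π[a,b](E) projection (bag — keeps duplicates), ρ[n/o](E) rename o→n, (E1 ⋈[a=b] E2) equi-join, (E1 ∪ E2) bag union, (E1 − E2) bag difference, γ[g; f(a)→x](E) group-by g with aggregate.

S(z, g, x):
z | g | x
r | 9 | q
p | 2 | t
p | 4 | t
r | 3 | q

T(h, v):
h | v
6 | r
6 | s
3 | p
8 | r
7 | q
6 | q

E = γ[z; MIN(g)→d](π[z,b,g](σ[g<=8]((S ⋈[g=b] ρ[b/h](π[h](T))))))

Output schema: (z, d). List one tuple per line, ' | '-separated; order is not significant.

Per-node cardinality:
  S → 4
  T → 6
  π[h](T) → 6
  ρ[b/h](π[h](T)) → 6
  (S ⋈[g=b] ρ[b/h](π[h](T))) → 1
  σ[g<=8]((S ⋈[g=b] ρ[b/h](π[h](T)))) → 1
  π[z,b,g](σ[g<=8]((S ⋈[g=b] ρ[b/h](π[h](T))))) → 1
  γ[z; MIN(g)→d](π[z,b,g](σ[g<=8]((S ⋈[g=b] ρ[b/h](π[h](T)))))) → 1

== RESULT ==
z | d
r | 3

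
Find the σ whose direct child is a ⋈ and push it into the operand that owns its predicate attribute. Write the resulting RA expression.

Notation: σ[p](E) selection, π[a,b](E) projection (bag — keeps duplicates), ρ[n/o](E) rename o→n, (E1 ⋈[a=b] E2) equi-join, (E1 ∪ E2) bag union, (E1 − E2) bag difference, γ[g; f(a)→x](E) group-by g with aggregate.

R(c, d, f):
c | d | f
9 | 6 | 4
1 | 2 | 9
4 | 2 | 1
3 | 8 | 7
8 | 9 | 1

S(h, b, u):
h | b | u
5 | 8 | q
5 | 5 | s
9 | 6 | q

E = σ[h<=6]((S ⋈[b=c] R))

σ filters on h, owned by the left side.
E' = (σ[h<=6](S) ⋈[b=c] R)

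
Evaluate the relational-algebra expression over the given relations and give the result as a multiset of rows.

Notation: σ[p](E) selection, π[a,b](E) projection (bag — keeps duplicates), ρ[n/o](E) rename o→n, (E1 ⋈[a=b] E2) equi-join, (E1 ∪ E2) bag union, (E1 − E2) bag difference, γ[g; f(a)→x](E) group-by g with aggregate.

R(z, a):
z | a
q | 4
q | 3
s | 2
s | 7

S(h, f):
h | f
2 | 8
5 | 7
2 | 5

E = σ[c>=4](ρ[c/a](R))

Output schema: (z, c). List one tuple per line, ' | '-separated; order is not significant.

Stepwise |·|:
  R → 4
  ρ[c/a](R) → 4
  σ[c>=4](ρ[c/a](R)) → 2

== RESULT ==
z | c
q | 4
s | 7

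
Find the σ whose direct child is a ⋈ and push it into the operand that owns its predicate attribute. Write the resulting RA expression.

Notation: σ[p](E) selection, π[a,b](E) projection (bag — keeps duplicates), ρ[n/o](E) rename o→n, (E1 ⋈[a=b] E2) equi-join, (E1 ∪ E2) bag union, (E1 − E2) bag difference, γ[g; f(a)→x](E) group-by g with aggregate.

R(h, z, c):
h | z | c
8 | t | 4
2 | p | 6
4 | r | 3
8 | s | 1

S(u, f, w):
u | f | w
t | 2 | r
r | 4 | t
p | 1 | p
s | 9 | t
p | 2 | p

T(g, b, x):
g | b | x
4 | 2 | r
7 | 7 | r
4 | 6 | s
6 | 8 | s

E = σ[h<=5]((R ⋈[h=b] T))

σ filters on h, owned by the left side.
E' = (σ[h<=5](R) ⋈[h=b] T)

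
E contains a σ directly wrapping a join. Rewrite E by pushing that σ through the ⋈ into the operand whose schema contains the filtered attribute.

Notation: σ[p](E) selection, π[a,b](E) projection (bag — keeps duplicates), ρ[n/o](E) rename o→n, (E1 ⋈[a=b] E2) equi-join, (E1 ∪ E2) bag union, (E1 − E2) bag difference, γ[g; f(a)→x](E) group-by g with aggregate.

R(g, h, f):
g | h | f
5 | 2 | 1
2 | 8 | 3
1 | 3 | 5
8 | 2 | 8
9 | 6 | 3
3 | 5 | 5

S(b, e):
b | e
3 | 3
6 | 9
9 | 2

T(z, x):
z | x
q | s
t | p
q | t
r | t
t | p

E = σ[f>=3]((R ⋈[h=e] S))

σ filters on f, owned by the left side.
E' = (σ[f>=3](R) ⋈[h=e] S)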